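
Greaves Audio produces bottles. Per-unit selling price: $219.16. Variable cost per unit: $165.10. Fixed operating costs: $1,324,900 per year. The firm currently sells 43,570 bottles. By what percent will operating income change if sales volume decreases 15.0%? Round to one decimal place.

-34.3%

Total contribution margin = 43,570 × $54.06 = $2,355,394.20.
Subtracting fixed costs: EBIT = $2,355,394.20 − $1,324,900 = $1,030,494.20.
So DOL = total CM / EBIT = $2,355,394.20 / $1,030,494.20 = 2.2857.
So EBIT moves 2.2857 × (-15.0%) = -34.3%.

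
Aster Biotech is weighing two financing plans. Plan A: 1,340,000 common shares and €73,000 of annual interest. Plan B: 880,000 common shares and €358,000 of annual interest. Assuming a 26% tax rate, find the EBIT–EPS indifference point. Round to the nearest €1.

At indifference, (EBIT − 73,000)(1 − t)/1,340,000 = (EBIT − 358,000)(1 − t)/880,000.
Cancelling (1 − t) and cross-multiplying: 880,000·(EBIT − 73,000) = 1,340,000·(EBIT − 358,000).
EBIT × (1,340,000 − 880,000) = 358,000 × 1,340,000 − 73,000 × 880,000 = 415,480,000,000, so EBIT = 415,480,000,000 ÷ 460,000 = 903,217.39.

€903,217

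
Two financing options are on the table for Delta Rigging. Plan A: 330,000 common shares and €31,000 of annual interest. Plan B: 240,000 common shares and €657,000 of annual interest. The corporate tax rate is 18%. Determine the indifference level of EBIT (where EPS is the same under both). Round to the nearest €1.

€2,326,333

Set EPS_A = EPS_B: (EBIT − €31,000)(1 − 0.18) ÷ 330,000 = (EBIT − €657,000)(1 − 0.18) ÷ 240,000.
Cancelling (1 − t) and cross-multiplying: 240,000·(EBIT − 31,000) = 330,000·(EBIT − 657,000).
Solving, EBIT = (657,000·330,000 − 31,000·240,000) / (330,000 − 240,000) = 209,370,000,000 / 90,000 = 2,326,333.33.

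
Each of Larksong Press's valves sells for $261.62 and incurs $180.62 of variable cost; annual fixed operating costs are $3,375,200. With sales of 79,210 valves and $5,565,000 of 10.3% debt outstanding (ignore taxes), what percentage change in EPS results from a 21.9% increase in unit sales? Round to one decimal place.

+56.9%

Contribution at this volume is 79,210 × $81.00 = $6,416,010.00.
Subtracting fixed costs: EBIT = $6,416,010.00 − $3,375,200 = $3,040,810.00.
Interest = $573,195.00, so EBIT − I = $2,467,615.00.
Degree of combined leverage = contribution ÷ (EBIT − I) = $6,416,010.00 ÷ $2,467,615.00 = 2.6001.
EPS therefore changes by 2.6001 × (+21.9%) = +56.9%.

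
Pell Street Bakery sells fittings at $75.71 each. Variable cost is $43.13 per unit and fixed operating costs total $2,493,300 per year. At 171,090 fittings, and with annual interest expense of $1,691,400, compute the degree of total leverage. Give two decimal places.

Total contribution margin = 171,090 × $32.58 = $5,574,112.20.
Subtracting fixed costs: EBIT = $5,574,112.20 − $2,493,300 = $3,080,812.20. Interest = $1,691,400.00, so EBIT − I = $1,389,412.20.
DCL = contribution ÷ (EBIT − I) = $5,574,112.20 ÷ $1,389,412.20 = 4.0118.

4.01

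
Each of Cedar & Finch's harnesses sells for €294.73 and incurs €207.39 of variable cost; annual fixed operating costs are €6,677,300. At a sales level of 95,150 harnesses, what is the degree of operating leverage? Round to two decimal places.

5.09

Total contribution margin = 95,150 × €87.34 = €8,310,401.00.
Subtracting fixed costs: EBIT = €8,310,401.00 − €6,677,300 = €1,633,101.00.
So DOL = total CM / EBIT = €8,310,401.00 / €1,633,101.00 = 5.0887.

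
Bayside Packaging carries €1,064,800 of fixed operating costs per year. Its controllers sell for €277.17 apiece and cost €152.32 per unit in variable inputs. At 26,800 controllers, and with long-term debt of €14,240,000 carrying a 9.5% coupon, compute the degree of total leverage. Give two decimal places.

Total contribution margin = 26,800 × €124.85 = €3,345,980.00.
Subtracting fixed costs: EBIT = €3,345,980.00 − €1,064,800 = €2,281,180.00. Interest = €1,352,800.00, so EBIT − I = €928,380.00.
Degree of total leverage = total CM / (EBIT − interest) = €3,345,980.00 / €928,380.00 = 3.6041.

3.60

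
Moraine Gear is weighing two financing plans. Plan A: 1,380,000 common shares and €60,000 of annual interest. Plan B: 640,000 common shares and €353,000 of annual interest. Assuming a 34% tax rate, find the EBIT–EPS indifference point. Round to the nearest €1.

At indifference, (EBIT − 60,000)(1 − t)/1,380,000 = (EBIT − 353,000)(1 − t)/640,000.
Cancelling (1 − t) and cross-multiplying: 640,000·(EBIT − 60,000) = 1,380,000·(EBIT − 353,000).
Solving, EBIT = (353,000·1,380,000 − 60,000·640,000) / (1,380,000 − 640,000) = 448,740,000,000 / 740,000 = 606,405.41.

€606,405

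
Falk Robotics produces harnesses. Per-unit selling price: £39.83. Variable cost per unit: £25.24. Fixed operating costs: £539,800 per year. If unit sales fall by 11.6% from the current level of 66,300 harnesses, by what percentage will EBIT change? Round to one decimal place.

At 66,300 units, contribution = 66,300 × £14.59 = £967,317.00.
EBIT = £967,317.00 − £539,800 = £427,517.00.
DOL = contribution ÷ EBIT = £967,317.00 ÷ £427,517.00 = 2.2626.
%ΔEBIT = DOL × %ΔSales = 2.2626 × -11.6% = -26.2%.

-26.2%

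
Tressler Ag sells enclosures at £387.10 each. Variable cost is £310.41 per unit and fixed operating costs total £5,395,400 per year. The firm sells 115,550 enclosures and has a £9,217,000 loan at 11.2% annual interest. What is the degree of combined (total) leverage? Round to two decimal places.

3.64

Total contribution margin = 115,550 × £76.69 = £8,861,529.50.
EBIT = £8,861,529.50 − £5,395,400 = £3,466,129.50. Interest = £1,032,304.00.
DOL = £8,861,529.50 ÷ £3,466,129.50 = 2.5566; DFL = £3,466,129.50 ÷ £2,433,825.50 = 1.4241.
DCL = DOL × DFL = 2.5566 × 1.4241 = 3.6409.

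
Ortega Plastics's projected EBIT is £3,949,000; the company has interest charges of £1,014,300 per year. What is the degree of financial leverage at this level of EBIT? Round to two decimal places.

1.35

Annual interest charges come to £1,014,300.00.
Degree of financial leverage = EBIT / (EBIT − interest) = £3,949,000 / £2,934,700.00 = 1.3456.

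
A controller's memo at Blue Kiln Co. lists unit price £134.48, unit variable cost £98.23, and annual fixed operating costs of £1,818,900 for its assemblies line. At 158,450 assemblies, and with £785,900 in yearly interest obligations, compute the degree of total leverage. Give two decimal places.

1.83

Contribution at this volume is 158,450 × £36.25 = £5,743,812.50.
Operating income = contribution − fixed costs = £5,743,812.50 − £1,818,900 = £3,924,912.50. Interest = £785,900.00.
DOL = £5,743,812.50 ÷ £3,924,912.50 = 1.4634; DFL = £3,924,912.50 ÷ £3,139,012.50 = 1.2504.
DCL = DOL × DFL = 1.4634 × 1.2504 = 1.8298.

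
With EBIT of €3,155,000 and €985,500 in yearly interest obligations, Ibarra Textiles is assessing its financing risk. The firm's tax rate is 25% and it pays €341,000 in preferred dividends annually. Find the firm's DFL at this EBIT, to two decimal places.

1.84

Annual interest charges come to €985,500.00.
Preferred dividends grossed up pre-tax: €341,000 / (1 − 0.25) = €454,666.67.
DFL = EBIT ÷ [EBIT − I − D_p/(1−t)] = €3,155,000 ÷ [€3,155,000 − €985,500.00 − €454,666.67] = €3,155,000 ÷ €1,714,833.33 = 1.8398.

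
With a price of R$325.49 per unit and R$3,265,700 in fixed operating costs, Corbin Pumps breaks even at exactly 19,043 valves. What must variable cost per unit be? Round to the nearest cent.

R$154.00

Contribution per unit must be FC / Q = R$3,265,700 / 19,043 = R$171.4908.
Hence VC = price − CM = R$325.49 − R$171.4908 = R$154.00.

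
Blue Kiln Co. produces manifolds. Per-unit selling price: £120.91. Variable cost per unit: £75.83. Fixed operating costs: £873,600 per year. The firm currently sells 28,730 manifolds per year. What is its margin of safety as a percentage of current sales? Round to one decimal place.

32.5%

Unit CM = price − variable cost = £120.91 − £75.83 = £45.08. Break-even units = £873,600 ÷ £45.08 = 19,378.88; break-even revenue = 19,378.88 × £120.91 = £2,343,100.62.
Current sales = 28,730 × £120.91 = £3,473,744.30.
Margin of safety = (£3,473,744.30 − £2,343,100.62) ÷ £3,473,744.30 = 32.5%.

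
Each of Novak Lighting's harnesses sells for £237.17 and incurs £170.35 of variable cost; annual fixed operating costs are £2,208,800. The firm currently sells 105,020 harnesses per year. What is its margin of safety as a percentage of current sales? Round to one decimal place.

68.5%

Unit CM = price − variable cost = £237.17 − £170.35 = £66.82. Break-even units = £2,208,800 ÷ £66.82 = 33,055.97; break-even revenue = 33,055.97 × £237.17 = £7,839,884.71.
Current sales = 105,020 × £237.17 = £24,907,593.40.
Margin of safety = (£24,907,593.40 − £7,839,884.71) ÷ £24,907,593.40 = 68.5%.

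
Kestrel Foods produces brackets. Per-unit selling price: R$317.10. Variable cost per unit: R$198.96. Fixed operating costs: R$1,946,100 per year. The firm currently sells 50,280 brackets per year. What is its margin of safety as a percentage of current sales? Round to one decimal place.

67.2%

Unit CM = price − variable cost = R$317.10 − R$198.96 = R$118.14. Break-even units = R$1,946,100 ÷ R$118.14 = 16,472.83; break-even revenue = 16,472.83 × R$317.10 = R$5,223,534.03.
Current sales = 50,280 × R$317.10 = R$15,943,788.00.
Margin of safety = (R$15,943,788.00 − R$5,223,534.03) ÷ R$15,943,788.00 = 67.2%.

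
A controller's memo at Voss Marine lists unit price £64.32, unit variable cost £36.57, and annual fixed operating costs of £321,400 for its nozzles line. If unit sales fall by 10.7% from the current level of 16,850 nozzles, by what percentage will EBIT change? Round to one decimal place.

-34.2%

Total contribution margin = 16,850 × £27.75 = £467,587.50.
Subtracting fixed costs: EBIT = £467,587.50 − £321,400 = £146,187.50.
Degree of operating leverage = £467,587.50 / £146,187.50 = 3.1985.
Operating income changes by 3.1985 × -10.7% = -34.2%.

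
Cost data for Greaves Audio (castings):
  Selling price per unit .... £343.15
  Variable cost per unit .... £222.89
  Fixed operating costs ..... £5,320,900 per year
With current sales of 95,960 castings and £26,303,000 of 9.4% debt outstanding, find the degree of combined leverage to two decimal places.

3.08

Total contribution margin = 95,960 × £120.26 = £11,540,149.60.
Operating income = contribution − fixed costs = £11,540,149.60 − £5,320,900 = £6,219,249.60. Interest = £2,472,482.00.
DOL = £11,540,149.60 ÷ £6,219,249.60 = 1.8556; DFL = £6,219,249.60 ÷ £3,746,767.60 = 1.6599.
Combined leverage = 1.8556 × 1.6599 = 3.0801.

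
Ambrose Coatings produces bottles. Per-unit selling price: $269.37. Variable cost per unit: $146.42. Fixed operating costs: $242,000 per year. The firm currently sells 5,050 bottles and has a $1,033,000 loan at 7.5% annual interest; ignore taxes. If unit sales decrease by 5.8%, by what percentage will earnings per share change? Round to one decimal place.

At 5,050 units, contribution = 5,050 × $122.95 = $620,897.50.
EBIT = $620,897.50 − $242,000 = $378,897.50.
After interest of $77,475.00, pre-tax earnings = $301,422.50.
Degree of combined leverage = contribution ÷ (EBIT − I) = $620,897.50 ÷ $301,422.50 = 2.0599.
%ΔEPS = DCL × %ΔSales = 2.0599 × -5.8% = -11.9%.

-11.9%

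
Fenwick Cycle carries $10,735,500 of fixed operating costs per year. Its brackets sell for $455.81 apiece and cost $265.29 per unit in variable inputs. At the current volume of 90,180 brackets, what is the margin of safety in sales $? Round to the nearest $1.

$15,420,775

Contribution margin per unit = $455.81 − $265.29 = $190.52. Break-even units = $10,735,500 ÷ $190.52 = 56,348.41; break-even revenue = 56,348.41 × $455.81 = $25,684,170.98.
Current sales = 90,180 × $455.81 = $41,104,945.80.
Margin of safety = $41,104,945.80 − $25,684,170.98 = $15,420,775.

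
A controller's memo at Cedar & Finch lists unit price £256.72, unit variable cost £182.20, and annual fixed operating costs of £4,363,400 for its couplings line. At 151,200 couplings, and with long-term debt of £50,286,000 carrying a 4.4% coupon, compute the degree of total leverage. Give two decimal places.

Contribution at this volume is 151,200 × £74.52 = £11,267,424.00.
Subtracting fixed costs: EBIT = £11,267,424.00 − £4,363,400 = £6,904,024.00. Interest = £2,212,584.00, so EBIT − I = £4,691,440.00.
DCL = contribution ÷ (EBIT − I) = £11,267,424.00 ÷ £4,691,440.00 = 2.4017.

2.40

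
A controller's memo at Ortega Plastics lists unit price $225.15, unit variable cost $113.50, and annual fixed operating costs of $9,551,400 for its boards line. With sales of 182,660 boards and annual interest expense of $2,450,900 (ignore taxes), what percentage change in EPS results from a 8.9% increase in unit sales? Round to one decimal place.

Contribution at this volume is 182,660 × $111.65 = $20,393,989.00.
Operating income = contribution − fixed costs = $20,393,989.00 − $9,551,400 = $10,842,589.00.
Interest = $2,450,900.00, so EBIT − I = $8,391,689.00.
DCL = total CM / (EBIT − I) = $20,393,989.00 / $8,391,689.00 = 2.4303.
EPS therefore changes by 2.4303 × (+8.9%) = +21.6%.

+21.6%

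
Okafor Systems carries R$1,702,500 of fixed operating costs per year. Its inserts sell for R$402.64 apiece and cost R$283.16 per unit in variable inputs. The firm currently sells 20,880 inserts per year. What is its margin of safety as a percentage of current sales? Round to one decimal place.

Unit CM = price − variable cost = R$402.64 − R$283.16 = R$119.48. Break-even units = R$1,702,500 ÷ R$119.48 = 14,249.25; break-even revenue = 14,249.25 × R$402.64 = R$5,737,316.71.
Actual sales revenue = 20,880 × R$402.64 = R$8,407,123.20.
Margin of safety = (R$8,407,123.20 − R$5,737,316.71) ÷ R$8,407,123.20 = 31.8%.

31.8%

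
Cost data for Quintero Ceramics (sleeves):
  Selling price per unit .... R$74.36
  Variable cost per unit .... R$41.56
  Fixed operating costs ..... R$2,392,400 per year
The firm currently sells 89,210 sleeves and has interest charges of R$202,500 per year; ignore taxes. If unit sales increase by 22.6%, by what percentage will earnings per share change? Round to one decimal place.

+199.7%

Contribution at this volume is 89,210 × R$32.80 = R$2,926,088.00.
Operating income = contribution − fixed costs = R$2,926,088.00 − R$2,392,400 = R$533,688.00.
After interest of R$202,500.00, pre-tax earnings = R$331,188.00.
DCL = total CM / (EBIT − I) = R$2,926,088.00 / R$331,188.00 = 8.8351.
%ΔEPS = DCL × %ΔSales = 8.8351 × +22.6% = +199.7%.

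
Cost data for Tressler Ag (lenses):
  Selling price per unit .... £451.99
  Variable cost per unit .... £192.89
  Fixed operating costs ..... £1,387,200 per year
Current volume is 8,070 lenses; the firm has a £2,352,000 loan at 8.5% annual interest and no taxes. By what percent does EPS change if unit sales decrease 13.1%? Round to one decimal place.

-54.4%

Contribution at this volume is 8,070 × £259.10 = £2,090,937.00.
Subtracting fixed costs: EBIT = £2,090,937.00 − £1,387,200 = £703,737.00.
After interest of £199,920.00, pre-tax earnings = £503,817.00.
Degree of combined leverage = contribution ÷ (EBIT − I) = £2,090,937.00 ÷ £503,817.00 = 4.1502.
EPS therefore changes by 4.1502 × (-13.1%) = -54.4%.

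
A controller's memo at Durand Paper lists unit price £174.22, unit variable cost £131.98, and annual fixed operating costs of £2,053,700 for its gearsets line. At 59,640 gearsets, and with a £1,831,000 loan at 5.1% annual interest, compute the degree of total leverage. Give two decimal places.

At 59,640 units, contribution = 59,640 × £42.24 = £2,519,193.60.
Subtracting fixed costs: EBIT = £2,519,193.60 − £2,053,700 = £465,493.60. Interest = £93,381.00, so EBIT − I = £372,112.60.
Degree of total leverage = total CM / (EBIT − interest) = £2,519,193.60 / £372,112.60 = 6.7700.

6.77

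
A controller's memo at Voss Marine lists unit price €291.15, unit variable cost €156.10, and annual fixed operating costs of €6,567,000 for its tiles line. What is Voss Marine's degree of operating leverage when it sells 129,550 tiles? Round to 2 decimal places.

1.60

Total contribution margin = 129,550 × €135.05 = €17,495,727.50.
Operating income = contribution − fixed costs = €17,495,727.50 − €6,567,000 = €10,928,727.50.
So DOL = total CM / EBIT = €17,495,727.50 / €10,928,727.50 = 1.6009.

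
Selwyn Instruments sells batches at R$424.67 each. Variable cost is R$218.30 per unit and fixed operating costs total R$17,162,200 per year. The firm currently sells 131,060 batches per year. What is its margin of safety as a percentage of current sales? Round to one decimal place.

Unit CM = price − variable cost = R$424.67 − R$218.30 = R$206.37. Break-even units = R$17,162,200 ÷ R$206.37 = 83,162.28; break-even revenue = 83,162.28 × R$424.67 = R$35,316,526.02.
Actual sales revenue = 131,060 × R$424.67 = R$55,657,250.20.
Margin of safety = (R$55,657,250.20 − R$35,316,526.02) ÷ R$55,657,250.20 = 36.5%.

36.5%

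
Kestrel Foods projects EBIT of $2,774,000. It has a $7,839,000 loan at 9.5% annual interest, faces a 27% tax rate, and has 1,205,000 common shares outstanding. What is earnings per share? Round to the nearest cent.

Pre-tax income = $2,774,000 − $744,705.00 = $2,029,295.00.
Net income = $2,029,295.00 × (1 − 0.27) = $1,481,385.35.
EPS = $1,481,385.35 ÷ 1,205,000 = $1.23.

$1.23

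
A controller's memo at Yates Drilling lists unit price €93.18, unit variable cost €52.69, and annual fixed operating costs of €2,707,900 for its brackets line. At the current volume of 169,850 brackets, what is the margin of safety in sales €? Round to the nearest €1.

€9,594,908

Unit CM = price − variable cost = €93.18 − €52.69 = €40.49. Break-even units = €2,707,900 ÷ €40.49 = 66,878.24; break-even revenue = 66,878.24 × €93.18 = €6,231,714.55.
Actual sales revenue = 169,850 × €93.18 = €15,826,623.00.
Margin of safety = €15,826,623.00 − €6,231,714.55 = €9,594,908.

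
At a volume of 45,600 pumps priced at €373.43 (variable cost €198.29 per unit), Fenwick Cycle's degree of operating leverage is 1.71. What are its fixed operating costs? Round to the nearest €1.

Contribution at this volume is 45,600 × €175.14 = €7,986,384.00.
Since DOL = CM ÷ EBIT, EBIT = €7,986,384.00 ÷ 1.71 = €4,670,400.00.
Fixed costs = CM − EBIT = €7,986,384.00 − €4,670,400.00 = €3,315,984.

€3,315,984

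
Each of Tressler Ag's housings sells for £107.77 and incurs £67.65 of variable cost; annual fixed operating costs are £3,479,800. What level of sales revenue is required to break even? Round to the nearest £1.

£9,347,409

Contribution margin per unit = £107.77 − £67.65 = £40.12, a CM ratio of £40.12 ÷ £107.77 = 0.3723.
Break-even sales = FC ÷ CM ratio = £3,479,800 × £107.77 / £40.12 = £9,347,409.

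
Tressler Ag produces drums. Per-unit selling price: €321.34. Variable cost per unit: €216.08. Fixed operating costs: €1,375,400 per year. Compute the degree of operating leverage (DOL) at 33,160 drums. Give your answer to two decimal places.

1.65

At 33,160 units, contribution = 33,160 × €105.26 = €3,490,421.60.
Operating income = contribution − fixed costs = €3,490,421.60 − €1,375,400 = €2,115,021.60.
So DOL = total CM / EBIT = €3,490,421.60 / €2,115,021.60 = 1.6503.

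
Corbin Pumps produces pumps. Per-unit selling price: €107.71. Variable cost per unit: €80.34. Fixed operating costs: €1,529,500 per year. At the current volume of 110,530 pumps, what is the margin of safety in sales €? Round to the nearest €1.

Each unit contributes €107.71 − €80.34 = €27.37. Break-even units = €1,529,500 ÷ €27.37 = 55,882.35; break-even revenue = 55,882.35 × €107.71 = €6,019,088.24.
Actual sales revenue = 110,530 × €107.71 = €11,905,186.30.
Margin of safety = €11,905,186.30 − €6,019,088.24 = €5,886,098.

€5,886,098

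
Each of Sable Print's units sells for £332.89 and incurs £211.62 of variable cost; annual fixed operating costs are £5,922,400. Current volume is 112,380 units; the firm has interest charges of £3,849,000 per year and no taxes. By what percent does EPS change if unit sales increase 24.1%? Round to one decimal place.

+85.2%

Contribution at this volume is 112,380 × £121.27 = £13,628,322.60.
EBIT = £13,628,322.60 − £5,922,400 = £7,705,922.60.
Interest = £3,849,000.00, so EBIT − I = £3,856,922.60.
Degree of combined leverage = contribution ÷ (EBIT − I) = £13,628,322.60 ÷ £3,856,922.60 = 3.5335.
%ΔEPS = DCL × %ΔSales = 3.5335 × +24.1% = +85.2%.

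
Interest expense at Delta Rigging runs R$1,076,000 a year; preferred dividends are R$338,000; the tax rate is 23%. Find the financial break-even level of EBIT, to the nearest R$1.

Grossing the preferred dividend up to pre-tax terms: R$338,000 / (1 − 0.23) = R$438,961.04.
Financial break-even EBIT = interest + D_p ÷ (1 − t) = R$1,076,000 + R$438,961.04 = R$1,514,961.04.

R$1,514,961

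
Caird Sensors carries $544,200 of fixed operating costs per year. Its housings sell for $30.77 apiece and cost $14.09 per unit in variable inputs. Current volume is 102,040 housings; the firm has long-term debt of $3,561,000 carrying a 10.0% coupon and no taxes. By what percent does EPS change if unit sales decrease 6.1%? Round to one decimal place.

-12.9%

Total contribution margin = 102,040 × $16.68 = $1,702,027.20.
Subtracting fixed costs: EBIT = $1,702,027.20 − $544,200 = $1,157,827.20.
Interest = $356,100.00, so EBIT − I = $801,727.20.
Degree of combined leverage = contribution ÷ (EBIT − I) = $1,702,027.20 ÷ $801,727.20 = 2.1230.
%ΔEPS = DCL × %ΔSales = 2.1230 × -6.1% = -12.9%.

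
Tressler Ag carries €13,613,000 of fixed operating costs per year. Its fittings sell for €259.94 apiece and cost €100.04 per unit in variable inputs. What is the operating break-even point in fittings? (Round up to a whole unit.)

Unit CM = price − variable cost = €259.94 − €100.04 = €159.90.
Units to break even: €13,613,000 ÷ €159.90 = 85,134.46, rounded up to 85,135.

85,135 fittings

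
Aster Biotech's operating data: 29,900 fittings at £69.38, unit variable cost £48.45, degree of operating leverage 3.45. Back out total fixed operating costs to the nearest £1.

£444,414

Contribution at this volume is 29,900 × £20.93 = £625,807.00.
Since DOL = CM ÷ EBIT, EBIT = £625,807.00 ÷ 3.45 = £181,393.33.
And FC = contribution − EBIT = £625,807.00 − £181,393.33 = £444,414.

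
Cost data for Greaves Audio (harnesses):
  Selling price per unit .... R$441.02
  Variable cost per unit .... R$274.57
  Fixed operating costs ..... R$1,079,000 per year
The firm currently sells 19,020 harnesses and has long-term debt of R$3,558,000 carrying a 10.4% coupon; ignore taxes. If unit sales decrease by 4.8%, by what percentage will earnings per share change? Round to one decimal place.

Total contribution margin = 19,020 × R$166.45 = R$3,165,879.00.
Operating income = contribution − fixed costs = R$3,165,879.00 − R$1,079,000 = R$2,086,879.00.
Interest = R$370,032.00, so EBIT − I = R$1,716,847.00.
Degree of combined leverage = contribution ÷ (EBIT − I) = R$3,165,879.00 ÷ R$1,716,847.00 = 1.8440.
EPS therefore changes by 1.8440 × (-4.8%) = -8.9%.

-8.9%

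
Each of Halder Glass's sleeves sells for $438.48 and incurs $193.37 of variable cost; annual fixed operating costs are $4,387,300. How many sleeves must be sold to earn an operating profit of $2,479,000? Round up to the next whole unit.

28,014 sleeves

Contribution margin per unit = $438.48 − $193.37 = $245.11.
Need Q such that Q × $245.11 − $4,387,300 = $2,479,000, i.e. Q = $6,866,300 / $245.11 = 28,013.14 → 28,014.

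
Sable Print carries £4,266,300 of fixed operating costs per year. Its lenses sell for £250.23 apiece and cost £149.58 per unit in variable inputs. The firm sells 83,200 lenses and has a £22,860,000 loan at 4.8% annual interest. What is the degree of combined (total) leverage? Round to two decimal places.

Contribution at this volume is 83,200 × £100.65 = £8,374,080.00.
Operating income = contribution − fixed costs = £8,374,080.00 − £4,266,300 = £4,107,780.00. Interest = £1,097,280.00.
DOL = £8,374,080.00 ÷ £4,107,780.00 = 2.0386; DFL = £4,107,780.00 ÷ £3,010,500.00 = 1.3645.
Combined leverage = 2.0386 × 1.3645 = 2.7817.

2.78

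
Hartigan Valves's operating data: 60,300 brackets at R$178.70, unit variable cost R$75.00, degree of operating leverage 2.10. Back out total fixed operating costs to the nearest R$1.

At 60,300 units, contribution = 60,300 × R$103.70 = R$6,253,110.00.
DOL = contribution / EBIT, so EBIT = R$6,253,110.00 / 2.10 = R$2,977,671.43.
Fixed costs = CM − EBIT = R$6,253,110.00 − R$2,977,671.43 = R$3,275,439.

R$3,275,439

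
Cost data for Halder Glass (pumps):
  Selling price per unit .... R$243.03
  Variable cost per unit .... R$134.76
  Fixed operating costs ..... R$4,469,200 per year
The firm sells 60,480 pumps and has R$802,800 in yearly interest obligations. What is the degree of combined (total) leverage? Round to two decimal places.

5.13

At 60,480 units, contribution = 60,480 × R$108.27 = R$6,548,169.60.
EBIT = R$6,548,169.60 − R$4,469,200 = R$2,078,969.60. Interest = R$802,800.00.
DOL = R$6,548,169.60 ÷ R$2,078,969.60 = 3.1497; DFL = R$2,078,969.60 ÷ R$1,276,169.60 = 1.6291.
Combined leverage = 3.1497 × 1.6291 = 5.1312.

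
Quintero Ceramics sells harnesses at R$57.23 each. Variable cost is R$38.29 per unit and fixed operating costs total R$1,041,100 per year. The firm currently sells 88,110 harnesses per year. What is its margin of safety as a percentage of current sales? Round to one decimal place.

37.6%

Each unit contributes R$57.23 − R$38.29 = R$18.94. Break-even units = R$1,041,100 ÷ R$18.94 = 54,968.32; break-even revenue = 54,968.32 × R$57.23 = R$3,145,837.01.
Current sales = 88,110 × R$57.23 = R$5,042,535.30.
Margin of safety = (R$5,042,535.30 − R$3,145,837.01) ÷ R$5,042,535.30 = 37.6%.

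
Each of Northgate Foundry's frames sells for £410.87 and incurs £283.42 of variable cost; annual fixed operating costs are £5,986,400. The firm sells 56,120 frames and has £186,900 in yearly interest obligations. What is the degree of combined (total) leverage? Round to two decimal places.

At 56,120 units, contribution = 56,120 × £127.45 = £7,152,494.00.
Operating income = contribution − fixed costs = £7,152,494.00 − £5,986,400 = £1,166,094.00. Interest = £186,900.00.
DOL = £7,152,494.00 ÷ £1,166,094.00 = 6.1337; DFL = £1,166,094.00 ÷ £979,194.00 = 1.1909.
DCL = DOL × DFL = 6.1337 × 1.1909 = 7.3046.

7.30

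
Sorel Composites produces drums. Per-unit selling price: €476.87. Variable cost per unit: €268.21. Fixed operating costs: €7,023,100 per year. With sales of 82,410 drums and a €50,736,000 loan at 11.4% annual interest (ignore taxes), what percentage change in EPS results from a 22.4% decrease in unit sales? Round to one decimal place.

Contribution at this volume is 82,410 × €208.66 = €17,195,670.60.
EBIT = €17,195,670.60 − €7,023,100 = €10,172,570.60.
Interest = €5,783,904.00, so EBIT − I = €4,388,666.60.
DCL = total CM / (EBIT − I) = €17,195,670.60 / €4,388,666.60 = 3.9182.
EPS therefore changes by 3.9182 × (-22.4%) = -87.8%.

-87.8%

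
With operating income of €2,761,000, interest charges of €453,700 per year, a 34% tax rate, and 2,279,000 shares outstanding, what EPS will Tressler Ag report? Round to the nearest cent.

Interest = €453,700.00, so EBT = €2,761,000 − €453,700.00 = €2,307,300.00.
After tax at 34%: net income = €2,307,300.00 × 0.66 = €1,522,818.00.
EPS = €1,522,818.00 ÷ 2,279,000 = €0.67.

€0.67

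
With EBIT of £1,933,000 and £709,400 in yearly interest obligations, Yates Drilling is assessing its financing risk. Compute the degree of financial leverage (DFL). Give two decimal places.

Interest = £709,400.00.
Degree of financial leverage = EBIT / (EBIT − interest) = £1,933,000 / £1,223,600.00 = 1.5798.

1.58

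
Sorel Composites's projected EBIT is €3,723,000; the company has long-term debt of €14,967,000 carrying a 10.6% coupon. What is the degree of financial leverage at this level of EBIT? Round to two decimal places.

Interest = €1,586,502.00.
DFL = EBIT ÷ (EBIT − I) = €3,723,000 ÷ (€3,723,000 − €1,586,502.00) = €3,723,000 ÷ €2,136,498.00 = 1.7426.

1.74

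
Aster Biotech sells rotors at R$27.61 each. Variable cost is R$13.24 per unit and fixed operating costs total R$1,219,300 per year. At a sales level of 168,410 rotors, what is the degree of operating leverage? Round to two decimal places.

Total contribution margin = 168,410 × R$14.37 = R$2,420,051.70.
Subtracting fixed costs: EBIT = R$2,420,051.70 − R$1,219,300 = R$1,200,751.70.
DOL = contribution ÷ EBIT = R$2,420,051.70 ÷ R$1,200,751.70 = 2.0154.

2.02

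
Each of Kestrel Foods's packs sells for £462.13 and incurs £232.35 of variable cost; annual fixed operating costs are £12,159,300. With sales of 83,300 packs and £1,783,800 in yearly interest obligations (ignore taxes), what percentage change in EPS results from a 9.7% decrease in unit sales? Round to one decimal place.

-35.7%

At 83,300 units, contribution = 83,300 × £229.78 = £19,140,674.00.
EBIT = £19,140,674.00 − £12,159,300 = £6,981,374.00.
After interest of £1,783,800.00, pre-tax earnings = £5,197,574.00.
DCL = total CM / (EBIT − I) = £19,140,674.00 / £5,197,574.00 = 3.6826.
EPS therefore changes by 3.6826 × (-9.7%) = -35.7%.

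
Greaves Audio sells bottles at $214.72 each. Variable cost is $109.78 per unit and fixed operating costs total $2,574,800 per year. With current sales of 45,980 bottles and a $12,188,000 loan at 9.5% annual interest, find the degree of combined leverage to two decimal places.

4.42

At 45,980 units, contribution = 45,980 × $104.94 = $4,825,141.20.
Subtracting fixed costs: EBIT = $4,825,141.20 − $2,574,800 = $2,250,341.20. Interest = $1,157,860.00, so EBIT − I = $1,092,481.20.
DCL = contribution ÷ (EBIT − I) = $4,825,141.20 ÷ $1,092,481.20 = 4.4167.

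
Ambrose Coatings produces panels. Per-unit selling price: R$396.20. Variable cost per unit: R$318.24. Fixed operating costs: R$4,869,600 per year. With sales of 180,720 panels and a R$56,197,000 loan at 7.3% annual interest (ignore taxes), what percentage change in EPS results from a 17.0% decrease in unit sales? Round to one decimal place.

Total contribution margin = 180,720 × R$77.96 = R$14,088,931.20.
EBIT = R$14,088,931.20 − R$4,869,600 = R$9,219,331.20.
Interest = R$4,102,381.00, so EBIT − I = R$5,116,950.20.
Degree of combined leverage = contribution ÷ (EBIT − I) = R$14,088,931.20 ÷ R$5,116,950.20 = 2.7534.
EPS therefore changes by 2.7534 × (-17.0%) = -46.8%.

-46.8%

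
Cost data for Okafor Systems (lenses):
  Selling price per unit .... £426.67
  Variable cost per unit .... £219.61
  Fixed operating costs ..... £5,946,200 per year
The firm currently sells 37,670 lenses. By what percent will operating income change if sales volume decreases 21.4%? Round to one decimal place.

-90.0%

At 37,670 units, contribution = 37,670 × £207.06 = £7,799,950.20.
Operating income = contribution − fixed costs = £7,799,950.20 − £5,946,200 = £1,853,750.20.
DOL = contribution ÷ EBIT = £7,799,950.20 ÷ £1,853,750.20 = 4.2077.
Operating income changes by 4.2077 × -21.4% = -90.0%.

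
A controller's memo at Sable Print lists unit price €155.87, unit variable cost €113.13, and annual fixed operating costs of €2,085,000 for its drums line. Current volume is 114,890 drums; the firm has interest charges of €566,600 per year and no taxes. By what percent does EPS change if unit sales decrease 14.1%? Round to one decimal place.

At 114,890 units, contribution = 114,890 × €42.74 = €4,910,398.60.
Subtracting fixed costs: EBIT = €4,910,398.60 − €2,085,000 = €2,825,398.60.
Interest = €566,600.00, so EBIT − I = €2,258,798.60.
Degree of combined leverage = contribution ÷ (EBIT − I) = €4,910,398.60 ÷ €2,258,798.60 = 2.1739.
EPS therefore changes by 2.1739 × (-14.1%) = -30.7%.

-30.7%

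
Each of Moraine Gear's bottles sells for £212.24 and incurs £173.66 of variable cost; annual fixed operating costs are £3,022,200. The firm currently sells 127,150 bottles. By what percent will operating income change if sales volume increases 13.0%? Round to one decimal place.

+33.9%

Total contribution margin = 127,150 × £38.58 = £4,905,447.00.
Subtracting fixed costs: EBIT = £4,905,447.00 − £3,022,200 = £1,883,247.00.
DOL = contribution ÷ EBIT = £4,905,447.00 ÷ £1,883,247.00 = 2.6048.
Operating income changes by 2.6048 × +13.0% = +33.9%.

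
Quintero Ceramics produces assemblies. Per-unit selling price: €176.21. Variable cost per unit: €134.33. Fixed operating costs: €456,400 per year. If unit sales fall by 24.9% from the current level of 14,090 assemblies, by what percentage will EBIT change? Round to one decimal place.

-109.9%

Contribution at this volume is 14,090 × €41.88 = €590,089.20.
Operating income = contribution − fixed costs = €590,089.20 − €456,400 = €133,689.20.
Degree of operating leverage = €590,089.20 / €133,689.20 = 4.4139.
So EBIT moves 4.4139 × (-24.9%) = -109.9%.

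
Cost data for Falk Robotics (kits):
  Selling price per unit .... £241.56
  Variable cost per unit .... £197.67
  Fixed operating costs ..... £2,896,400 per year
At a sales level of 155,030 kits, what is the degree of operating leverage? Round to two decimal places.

Total contribution margin = 155,030 × £43.89 = £6,804,266.70.
Operating income = contribution − fixed costs = £6,804,266.70 − £2,896,400 = £3,907,866.70.
So DOL = total CM / EBIT = £6,804,266.70 / £3,907,866.70 = 1.7412.

1.74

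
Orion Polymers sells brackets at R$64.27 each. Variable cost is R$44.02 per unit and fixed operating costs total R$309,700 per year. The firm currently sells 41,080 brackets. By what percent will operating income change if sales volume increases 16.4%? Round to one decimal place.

+26.1%

At 41,080 units, contribution = 41,080 × R$20.25 = R$831,870.00.
Operating income = contribution − fixed costs = R$831,870.00 − R$309,700 = R$522,170.00.
Degree of operating leverage = R$831,870.00 / R$522,170.00 = 1.5931.
%ΔEBIT = DOL × %ΔSales = 1.5931 × +16.4% = +26.1%.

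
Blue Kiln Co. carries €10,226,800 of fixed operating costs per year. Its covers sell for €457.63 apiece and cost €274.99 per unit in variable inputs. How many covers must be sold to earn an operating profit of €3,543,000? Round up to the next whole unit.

75,394 covers

Unit CM = price − variable cost = €457.63 − €274.99 = €182.64.
Need Q such that Q × €182.64 − €10,226,800 = €3,543,000, i.e. Q = €13,769,800 / €182.64 = 75,393.12 → 75,394.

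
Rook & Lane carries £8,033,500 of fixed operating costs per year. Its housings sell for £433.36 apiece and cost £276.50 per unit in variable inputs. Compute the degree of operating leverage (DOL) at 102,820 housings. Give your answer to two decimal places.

Total contribution margin = 102,820 × £156.86 = £16,128,345.20.
EBIT = £16,128,345.20 − £8,033,500 = £8,094,845.20.
DOL = contribution ÷ EBIT = £16,128,345.20 ÷ £8,094,845.20 = 1.9924.

1.99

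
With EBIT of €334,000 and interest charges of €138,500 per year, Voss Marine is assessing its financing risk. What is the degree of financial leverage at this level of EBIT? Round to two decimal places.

Annual interest charges come to €138,500.00.
DFL = EBIT ÷ (EBIT − I) = €334,000 ÷ (€334,000 − €138,500.00) = €334,000 ÷ €195,500.00 = 1.7084.

1.71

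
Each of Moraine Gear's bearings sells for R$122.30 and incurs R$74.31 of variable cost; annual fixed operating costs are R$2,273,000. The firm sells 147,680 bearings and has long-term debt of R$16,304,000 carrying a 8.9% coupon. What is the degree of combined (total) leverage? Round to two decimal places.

2.11

Contribution at this volume is 147,680 × R$47.99 = R$7,087,163.20.
Operating income = contribution − fixed costs = R$7,087,163.20 − R$2,273,000 = R$4,814,163.20. Interest = R$1,451,056.00.
DOL = R$7,087,163.20 ÷ R$4,814,163.20 = 1.4721; DFL = R$4,814,163.20 ÷ R$3,363,107.20 = 1.4315.
DCL = DOL × DFL = 1.4721 × 1.4315 = 2.1073.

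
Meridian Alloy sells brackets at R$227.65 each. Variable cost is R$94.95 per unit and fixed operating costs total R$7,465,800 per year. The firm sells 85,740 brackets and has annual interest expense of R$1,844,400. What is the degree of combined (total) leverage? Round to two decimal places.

Total contribution margin = 85,740 × R$132.70 = R$11,377,698.00.
Operating income = contribution − fixed costs = R$11,377,698.00 − R$7,465,800 = R$3,911,898.00. Interest = R$1,844,400.00.
DOL = R$11,377,698.00 ÷ R$3,911,898.00 = 2.9085; DFL = R$3,911,898.00 ÷ R$2,067,498.00 = 1.8921.
DCL = DOL × DFL = 2.9085 × 1.8921 = 5.5032.

5.50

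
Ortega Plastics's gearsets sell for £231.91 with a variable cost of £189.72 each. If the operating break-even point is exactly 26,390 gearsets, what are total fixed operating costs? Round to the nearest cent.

£1,113,394.10

Each unit contributes £231.91 − £189.72 = £42.19.
Fixed costs = break-even units × CM = 26,390 × £42.19 = £1,113,394.10.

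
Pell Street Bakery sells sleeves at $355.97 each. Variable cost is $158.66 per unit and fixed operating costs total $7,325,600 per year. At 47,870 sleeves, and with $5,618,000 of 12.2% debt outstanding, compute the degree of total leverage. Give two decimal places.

Contribution at this volume is 47,870 × $197.31 = $9,445,229.70.
Subtracting fixed costs: EBIT = $9,445,229.70 − $7,325,600 = $2,119,629.70. Interest = $685,396.00.
DOL = $9,445,229.70 ÷ $2,119,629.70 = 4.4561; DFL = $2,119,629.70 ÷ $1,434,233.70 = 1.4779.
DCL = DOL × DFL = 4.4561 × 1.4779 = 6.5857.

6.59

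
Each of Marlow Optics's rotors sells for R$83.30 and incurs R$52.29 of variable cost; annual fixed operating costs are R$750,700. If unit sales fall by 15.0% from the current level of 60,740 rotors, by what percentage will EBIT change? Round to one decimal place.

Total contribution margin = 60,740 × R$31.01 = R$1,883,547.40.
Subtracting fixed costs: EBIT = R$1,883,547.40 − R$750,700 = R$1,132,847.40.
DOL = contribution ÷ EBIT = R$1,883,547.40 ÷ R$1,132,847.40 = 1.6627.
%ΔEBIT = DOL × %ΔSales = 1.6627 × -15.0% = -24.9%.

-24.9%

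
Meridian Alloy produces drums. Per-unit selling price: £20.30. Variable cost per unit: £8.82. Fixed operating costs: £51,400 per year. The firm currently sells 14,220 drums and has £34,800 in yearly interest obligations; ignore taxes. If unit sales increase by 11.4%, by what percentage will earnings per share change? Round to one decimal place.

+24.2%

Total contribution margin = 14,220 × £11.48 = £163,245.60.
Subtracting fixed costs: EBIT = £163,245.60 − £51,400 = £111,845.60.
Interest = £34,800.00, so EBIT − I = £77,045.60.
Degree of combined leverage = contribution ÷ (EBIT − I) = £163,245.60 ÷ £77,045.60 = 2.1188.
EPS therefore changes by 2.1188 × (+11.4%) = +24.2%.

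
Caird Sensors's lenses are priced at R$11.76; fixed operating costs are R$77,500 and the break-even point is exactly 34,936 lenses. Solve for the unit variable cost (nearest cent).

R$9.54

Contribution per unit must be FC / Q = R$77,500 / 34,936 = R$2.2183.
Hence VC = price − CM = R$11.76 − R$2.2183 = R$9.54.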